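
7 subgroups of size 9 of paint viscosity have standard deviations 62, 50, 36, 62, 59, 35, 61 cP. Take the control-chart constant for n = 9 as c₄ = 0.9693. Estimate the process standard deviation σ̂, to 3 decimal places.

s̄ = (62 + 50 + 36 + 62 + 59 + 35 + 61) / 7 = 52.1429
σ̂ = s̄ / c₄ = 52.1429 / 0.9693 = 53.7943

53.794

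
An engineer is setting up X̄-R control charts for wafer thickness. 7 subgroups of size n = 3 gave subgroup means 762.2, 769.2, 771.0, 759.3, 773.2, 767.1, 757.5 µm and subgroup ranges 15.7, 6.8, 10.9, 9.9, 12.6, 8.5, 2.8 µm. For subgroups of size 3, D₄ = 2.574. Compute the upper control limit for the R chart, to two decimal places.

R̄ = (15.7 + 6.8 + 10.9 + 9.9 + 12.6 + 8.5 + 2.8) / 7 = 67.2000 / 7 = 9.6000
UCL_R = D₄·R̄ = 2.574 × 9.6000 = 24.7104

24.71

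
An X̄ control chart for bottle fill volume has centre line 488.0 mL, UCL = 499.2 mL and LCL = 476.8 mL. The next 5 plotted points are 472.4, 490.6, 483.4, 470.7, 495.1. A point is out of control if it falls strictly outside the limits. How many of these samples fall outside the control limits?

2

Compare each point to [476.8, 499.2]: sample 1 = 472.4 < LCL; sample 4 = 470.7 < LCL.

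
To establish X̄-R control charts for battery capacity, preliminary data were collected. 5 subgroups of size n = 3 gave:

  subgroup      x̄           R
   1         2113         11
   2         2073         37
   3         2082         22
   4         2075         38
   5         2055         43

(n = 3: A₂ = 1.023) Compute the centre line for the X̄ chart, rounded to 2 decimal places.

X̄̄ = (2113 + 2073 + 2082 + 2075 + 2055) / 5 = 10398.0000 / 5 = 2079.6000
CL = X̄̄ = 2079.6000

2079.60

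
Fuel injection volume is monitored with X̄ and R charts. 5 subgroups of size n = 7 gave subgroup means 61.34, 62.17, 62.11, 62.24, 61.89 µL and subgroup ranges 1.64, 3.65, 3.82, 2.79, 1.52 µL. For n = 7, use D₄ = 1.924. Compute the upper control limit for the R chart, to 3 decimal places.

5.164

R̄ = (1.64 + 3.65 + 3.82 + 2.79 + 1.52) / 5 = 13.4200 / 5 = 2.6840
UCL_R = D₄·R̄ = 1.924 × 2.6840 = 5.1640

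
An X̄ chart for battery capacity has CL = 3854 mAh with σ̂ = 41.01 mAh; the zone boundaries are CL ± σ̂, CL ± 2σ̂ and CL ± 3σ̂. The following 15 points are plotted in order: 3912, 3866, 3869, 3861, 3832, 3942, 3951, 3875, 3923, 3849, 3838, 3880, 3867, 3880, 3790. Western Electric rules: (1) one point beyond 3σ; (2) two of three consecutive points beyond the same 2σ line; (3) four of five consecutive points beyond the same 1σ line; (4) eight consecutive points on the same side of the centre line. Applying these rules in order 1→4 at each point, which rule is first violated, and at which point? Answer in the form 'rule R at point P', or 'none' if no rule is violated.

Zone of each point (C = within 1σ̂, B = 1σ̂–2σ̂, A = 2σ̂–3σ̂, * = beyond 3σ̂; sign = side of CL): 1:+B, 2:+C, 3:+C, 4:+C, 5:-C, 6:+A, 7:+A, 8:+C, 9:+B, 10:-C, 11:-C, 12:+C, 13:+C, 14:+C, 15:-B
Rule 2 (two of three consecutive points beyond the same 2σ limit) is satisfied at point 7.

rule 2 at point 7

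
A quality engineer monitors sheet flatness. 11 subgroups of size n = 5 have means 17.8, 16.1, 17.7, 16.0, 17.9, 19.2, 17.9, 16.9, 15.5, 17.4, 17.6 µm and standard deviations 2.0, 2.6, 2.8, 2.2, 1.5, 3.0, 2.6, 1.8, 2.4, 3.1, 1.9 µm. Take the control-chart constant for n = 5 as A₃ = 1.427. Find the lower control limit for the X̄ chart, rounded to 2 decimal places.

X̄̄ = (17.8 + 16.1 + 17.7 + 16.0 + 17.9 + 19.2 + 17.9 + 16.9 + 15.5 + 17.4 + 17.6) / 11 = 17.2727
s̄ = (2.0 + 2.6 + 2.8 + 2.2 + 1.5 + 3.0 + 2.6 + 1.8 + 2.4 + 3.1 + 1.9) / 11 = 2.3545
LCL = X̄̄ − A₃·s̄ = 17.2727 − 1.427 × 2.3545 = 13.9128

13.91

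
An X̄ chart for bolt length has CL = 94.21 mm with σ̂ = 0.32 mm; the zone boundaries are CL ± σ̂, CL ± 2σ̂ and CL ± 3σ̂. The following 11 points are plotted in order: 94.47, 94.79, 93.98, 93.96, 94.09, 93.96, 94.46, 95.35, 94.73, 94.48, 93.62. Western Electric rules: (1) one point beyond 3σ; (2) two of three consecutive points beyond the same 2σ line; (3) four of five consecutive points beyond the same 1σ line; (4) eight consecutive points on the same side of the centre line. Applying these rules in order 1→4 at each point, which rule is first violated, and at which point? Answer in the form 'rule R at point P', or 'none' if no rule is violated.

Zone of each point (C = within 1σ̂, B = 1σ̂–2σ̂, A = 2σ̂–3σ̂, * = beyond 3σ̂; sign = side of CL): 1:+C, 2:+B, 3:-C, 4:-C, 5:-C, 6:-C, 7:+C, 8:+*, 9:+B, 10:+C, 11:-B
Rule 1 (one point beyond the 3σ limits) is satisfied at point 8.

rule 1 at point 8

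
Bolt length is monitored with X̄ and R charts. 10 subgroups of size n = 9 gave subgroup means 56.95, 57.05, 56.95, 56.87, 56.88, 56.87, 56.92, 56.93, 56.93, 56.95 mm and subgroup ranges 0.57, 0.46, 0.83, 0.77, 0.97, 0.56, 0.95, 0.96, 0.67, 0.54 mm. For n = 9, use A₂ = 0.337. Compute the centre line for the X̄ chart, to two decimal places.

X̄̄ = (56.95 + 57.05 + 56.95 + 56.87 + 56.88 + 56.87 + 56.92 + 56.93 + 56.93 + 56.95) / 10 = 569.3000 / 10 = 56.9300
CL = X̄̄ = 56.9300

56.93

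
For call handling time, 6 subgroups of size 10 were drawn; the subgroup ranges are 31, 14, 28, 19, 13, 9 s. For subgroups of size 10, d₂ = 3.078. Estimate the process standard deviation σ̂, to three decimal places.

R̄ = (31 + 14 + 28 + 19 + 13 + 9) / 6 = 19.0000
σ̂ = R̄ / d₂ = 19.0000 / 3.078 = 6.1728

6.173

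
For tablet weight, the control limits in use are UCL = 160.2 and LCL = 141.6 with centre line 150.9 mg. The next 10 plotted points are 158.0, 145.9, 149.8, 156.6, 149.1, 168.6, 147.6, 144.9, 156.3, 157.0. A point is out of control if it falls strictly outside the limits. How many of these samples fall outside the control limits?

1

Compare each point to [141.6, 160.2]: sample 6 = 168.6 > UCL.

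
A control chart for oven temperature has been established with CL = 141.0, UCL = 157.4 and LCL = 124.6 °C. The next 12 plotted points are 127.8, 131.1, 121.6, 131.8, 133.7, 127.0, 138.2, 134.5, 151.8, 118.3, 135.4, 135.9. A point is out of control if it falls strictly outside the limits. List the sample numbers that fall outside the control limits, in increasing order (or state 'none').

Compare each point to [124.6, 157.4]: sample 3 = 121.6 < LCL; sample 10 = 118.3 < LCL.

3, 10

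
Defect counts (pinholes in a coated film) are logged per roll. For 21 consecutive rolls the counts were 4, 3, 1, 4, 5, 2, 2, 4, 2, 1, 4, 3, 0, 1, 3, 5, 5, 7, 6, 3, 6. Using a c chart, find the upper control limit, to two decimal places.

c̄ = (4 + 3 + 1 + 4 + 5 + 2 + 2 + 4 + 2 + 1 + 4 + 3 + 0 + 1 + 3 + 5 + 5 + 7 + 6 + 3 + 6) / 21 = 71 / 21 = 3.3810
UCL = c̄ + 3√c̄ = 3.3810 + 3 × √3.3810 = 3.3810 + 3 × 1.8387 = 8.8972

8.90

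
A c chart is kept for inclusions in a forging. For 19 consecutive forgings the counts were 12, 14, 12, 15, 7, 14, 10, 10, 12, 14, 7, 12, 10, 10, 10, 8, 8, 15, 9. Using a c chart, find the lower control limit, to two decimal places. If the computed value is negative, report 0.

1.05

c̄ = (12 + 14 + 12 + 15 + 7 + 14 + 10 + 10 + 12 + 14 + 7 + 12 + 10 + 10 + 10 + 8 + 8 + 15 + 9) / 19 = 209 / 19 = 11.0000
LCL = c̄ − 3√c̄ = 11.0000 − 3 × 3.3166 = 1.0501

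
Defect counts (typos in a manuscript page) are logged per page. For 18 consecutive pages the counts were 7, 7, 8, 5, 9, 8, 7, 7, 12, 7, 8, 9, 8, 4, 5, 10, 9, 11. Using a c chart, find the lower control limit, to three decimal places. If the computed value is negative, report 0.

c̄ = (7 + 7 + 8 + 5 + 9 + 8 + 7 + 7 + 12 + 7 + 8 + 9 + 8 + 4 + 5 + 10 + 9 + 11) / 18 = 141 / 18 = 7.8333
LCL = c̄ − 3√c̄ = 7.8333 − 3 × 2.7988 = -0.5631 → 0 (cannot be negative)

0.000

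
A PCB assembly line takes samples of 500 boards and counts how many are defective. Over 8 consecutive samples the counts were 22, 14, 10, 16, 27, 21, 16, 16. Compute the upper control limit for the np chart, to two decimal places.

p̄ = Σdᵢ / (k·n) = 142 / (8 × 500) = 0.03550
UCL = np̄ + 3·√(np̄(1−p̄)) = 17.7500 + 3 × √(17.7500×0.96450) = 17.7500 + 3 × 4.1376 = 30.1629

30.16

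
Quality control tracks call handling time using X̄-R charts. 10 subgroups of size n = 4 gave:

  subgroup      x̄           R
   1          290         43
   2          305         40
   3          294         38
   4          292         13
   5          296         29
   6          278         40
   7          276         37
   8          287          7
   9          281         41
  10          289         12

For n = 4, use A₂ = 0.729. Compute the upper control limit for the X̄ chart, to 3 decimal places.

310.670

X̄̄ = (290 + 305 + 294 + 292 + 296 + 278 + 276 + 287 + 281 + 289) / 10 = 2888.0000 / 10 = 288.8000
R̄ = (43 + 40 + 38 + 13 + 29 + 40 + 37 + 7 + 41 + 12) / 10 = 300.0000 / 10 = 30.0000
UCL = X̄̄ + A₂·R̄ = 288.8000 + 0.729 × 30.0000 = 310.6700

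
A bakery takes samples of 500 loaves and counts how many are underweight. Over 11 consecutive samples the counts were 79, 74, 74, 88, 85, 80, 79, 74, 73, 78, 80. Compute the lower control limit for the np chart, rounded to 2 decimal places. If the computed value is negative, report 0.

p̄ = Σdᵢ / (k·n) = 864 / (11 × 500) = 0.15709
LCL = np̄ − 3·√(np̄(1−p̄)) = 78.5455 − 3 × 8.1367 = 54.1352

54.14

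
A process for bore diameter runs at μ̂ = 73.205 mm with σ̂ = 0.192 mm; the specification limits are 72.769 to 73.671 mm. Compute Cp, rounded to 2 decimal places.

0.78

Cp = (USL − LSL) / (6σ̂) = (73.671 − 72.769) / (6 × 0.192) = 0.9020 / 1.1520 = 0.7830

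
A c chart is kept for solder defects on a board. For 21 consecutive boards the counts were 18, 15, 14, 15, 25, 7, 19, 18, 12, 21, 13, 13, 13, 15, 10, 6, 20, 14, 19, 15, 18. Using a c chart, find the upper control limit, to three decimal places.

26.949

c̄ = (18 + 15 + 14 + 15 + 25 + 7 + 19 + 18 + 12 + 21 + 13 + 13 + 13 + 15 + 10 + 6 + 20 + 14 + 19 + 15 + 18) / 21 = 320 / 21 = 15.2381
UCL = c̄ + 3√c̄ = 15.2381 + 3 × √15.2381 = 15.2381 + 3 × 3.9036 = 26.9489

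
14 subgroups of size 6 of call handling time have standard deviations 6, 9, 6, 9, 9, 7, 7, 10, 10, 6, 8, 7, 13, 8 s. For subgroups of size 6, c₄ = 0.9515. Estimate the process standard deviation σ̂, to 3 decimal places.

s̄ = (6 + 9 + 6 + 9 + 9 + 7 + 7 + 10 + 10 + 6 + 8 + 7 + 13 + 8) / 14 = 8.2143
σ̂ = s̄ / c₄ = 8.2143 / 0.9515 = 8.6330

8.633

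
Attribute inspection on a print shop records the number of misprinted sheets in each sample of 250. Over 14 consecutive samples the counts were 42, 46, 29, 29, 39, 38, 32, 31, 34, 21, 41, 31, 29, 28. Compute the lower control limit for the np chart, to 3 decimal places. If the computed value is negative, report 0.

p̄ = Σdᵢ / (k·n) = 470 / (14 × 250) = 0.13429
LCL = np̄ − 3·√(np̄(1−p̄)) = 33.5714 − 3 × 5.3910 = 17.3983

17.398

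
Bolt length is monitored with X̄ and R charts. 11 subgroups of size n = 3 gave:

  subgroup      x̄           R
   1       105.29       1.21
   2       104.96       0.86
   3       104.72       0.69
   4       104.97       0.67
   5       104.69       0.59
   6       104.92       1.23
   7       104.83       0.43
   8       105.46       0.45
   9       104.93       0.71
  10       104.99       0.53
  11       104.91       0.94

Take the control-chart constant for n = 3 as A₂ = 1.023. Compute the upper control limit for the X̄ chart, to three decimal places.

105.743

X̄̄ = (105.29 + 104.96 + 104.72 + 104.97 + 104.69 + 104.92 + 104.83 + 105.46 + 104.93 + 104.99 + 104.91) / 11 = 1154.6700 / 11 = 104.9700
R̄ = (1.21 + 0.86 + 0.69 + 0.67 + 0.59 + 1.23 + 0.43 + 0.45 + 0.71 + 0.53 + 0.94) / 11 = 8.3100 / 11 = 0.7555
UCL = X̄̄ + A₂·R̄ = 104.9700 + 1.023 × 0.7555 = 105.7428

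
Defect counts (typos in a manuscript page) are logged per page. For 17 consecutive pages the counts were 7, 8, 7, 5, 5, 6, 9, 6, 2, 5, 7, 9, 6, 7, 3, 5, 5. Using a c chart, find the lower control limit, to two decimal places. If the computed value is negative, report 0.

0.00

c̄ = (7 + 8 + 7 + 5 + 5 + 6 + 9 + 6 + 2 + 5 + 7 + 9 + 6 + 7 + 3 + 5 + 5) / 17 = 102 / 17 = 6.0000
LCL = c̄ − 3√c̄ = 6.0000 − 3 × 2.4495 = -1.3485 → 0 (cannot be negative)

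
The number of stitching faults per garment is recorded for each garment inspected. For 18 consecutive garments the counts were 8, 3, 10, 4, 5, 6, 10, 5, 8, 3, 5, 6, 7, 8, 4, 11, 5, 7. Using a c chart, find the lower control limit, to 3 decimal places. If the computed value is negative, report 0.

0.000

c̄ = (8 + 3 + 10 + 4 + 5 + 6 + 10 + 5 + 8 + 3 + 5 + 6 + 7 + 8 + 4 + 11 + 5 + 7) / 18 = 115 / 18 = 6.3889
LCL = c̄ − 3√c̄ = 6.3889 − 3 × 2.5276 = -1.1940 → 0 (cannot be negative)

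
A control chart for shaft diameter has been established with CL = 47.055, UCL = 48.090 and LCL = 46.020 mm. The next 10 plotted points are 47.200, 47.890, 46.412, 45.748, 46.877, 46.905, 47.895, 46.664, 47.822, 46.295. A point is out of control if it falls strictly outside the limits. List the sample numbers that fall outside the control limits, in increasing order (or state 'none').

4

Compare each point to [46.020, 48.090]: sample 4 = 45.748 < LCL.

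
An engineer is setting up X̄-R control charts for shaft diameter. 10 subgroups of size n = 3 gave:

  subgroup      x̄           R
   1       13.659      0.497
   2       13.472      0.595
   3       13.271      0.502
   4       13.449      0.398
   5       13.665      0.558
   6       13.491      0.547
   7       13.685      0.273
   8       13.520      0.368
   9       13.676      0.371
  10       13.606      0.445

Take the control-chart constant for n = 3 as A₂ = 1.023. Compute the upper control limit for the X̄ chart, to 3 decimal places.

X̄̄ = (13.659 + 13.472 + 13.271 + 13.449 + 13.665 + 13.491 + 13.685 + 13.520 + 13.676 + 13.606) / 10 = 135.4940 / 10 = 13.5494
R̄ = (0.497 + 0.595 + 0.502 + 0.398 + 0.558 + 0.547 + 0.273 + 0.368 + 0.371 + 0.445) / 10 = 4.5540 / 10 = 0.4554
UCL = X̄̄ + A₂·R̄ = 13.5494 + 1.023 × 0.4554 = 14.0153

14.015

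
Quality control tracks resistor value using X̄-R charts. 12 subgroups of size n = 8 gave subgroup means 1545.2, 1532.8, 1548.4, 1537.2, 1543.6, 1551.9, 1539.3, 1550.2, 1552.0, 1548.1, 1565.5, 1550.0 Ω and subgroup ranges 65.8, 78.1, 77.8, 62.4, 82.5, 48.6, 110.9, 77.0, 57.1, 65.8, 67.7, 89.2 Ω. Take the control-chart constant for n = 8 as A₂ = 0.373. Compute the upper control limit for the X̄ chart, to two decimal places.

1574.46

X̄̄ = (1545.2 + 1532.8 + 1548.4 + 1537.2 + 1543.6 + 1551.9 + 1539.3 + 1550.2 + 1552.0 + 1548.1 + 1565.5 + 1550.0) / 12 = 18564.2000 / 12 = 1547.0167
R̄ = (65.8 + 78.1 + 77.8 + 62.4 + 82.5 + 48.6 + 110.9 + 77.0 + 57.1 + 65.8 + 67.7 + 89.2) / 12 = 882.9000 / 12 = 73.5750
UCL = X̄̄ + A₂·R̄ = 1547.0167 + 0.373 × 73.5750 = 1574.4601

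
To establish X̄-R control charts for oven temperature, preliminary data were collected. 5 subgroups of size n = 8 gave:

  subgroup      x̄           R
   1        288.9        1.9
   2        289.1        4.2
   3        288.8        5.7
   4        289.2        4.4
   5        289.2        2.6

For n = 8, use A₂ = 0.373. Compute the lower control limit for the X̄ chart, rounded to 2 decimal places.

287.64

X̄̄ = (288.9 + 289.1 + 288.8 + 289.2 + 289.2) / 5 = 1445.2000 / 5 = 289.0400
R̄ = (1.9 + 4.2 + 5.7 + 4.4 + 2.6) / 5 = 18.8000 / 5 = 3.7600
LCL = X̄̄ − A₂·R̄ = 289.0400 − 0.373 × 3.7600 = 287.6375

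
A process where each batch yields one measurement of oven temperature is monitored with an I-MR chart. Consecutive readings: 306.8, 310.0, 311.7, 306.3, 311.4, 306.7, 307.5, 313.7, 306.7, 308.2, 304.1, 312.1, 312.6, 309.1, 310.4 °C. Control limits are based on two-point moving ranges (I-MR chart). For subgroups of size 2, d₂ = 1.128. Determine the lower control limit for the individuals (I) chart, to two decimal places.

299.08

X̄ = (306.8 + 310.0 + 311.7 + 306.3 + 311.4 + 306.7 + 307.5 + 313.7 + 306.7 + 308.2 + 304.1 + 312.1 + 312.6 + 309.1 + 310.4) / 15 = 309.1533
Moving ranges: 3.2, 1.7, 5.4, 5.1, 4.7, 0.8, 6.2, 7.0, 1.5, 4.1, 8.0, 0.5, 3.5, 1.3; M̄R̄ = 53.0000 / 14 = 3.7857
LCL = X̄ − 3·M̄R̄/d₂ = 309.1533 − 3 × 3.7857 / 1.128 = 299.0849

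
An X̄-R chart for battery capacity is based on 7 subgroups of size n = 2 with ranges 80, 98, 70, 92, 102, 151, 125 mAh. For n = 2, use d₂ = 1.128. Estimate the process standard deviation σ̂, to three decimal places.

R̄ = (80 + 98 + 70 + 92 + 102 + 151 + 125) / 7 = 102.5714
σ̂ = R̄ / d₂ = 102.5714 / 1.128 = 90.9321

90.932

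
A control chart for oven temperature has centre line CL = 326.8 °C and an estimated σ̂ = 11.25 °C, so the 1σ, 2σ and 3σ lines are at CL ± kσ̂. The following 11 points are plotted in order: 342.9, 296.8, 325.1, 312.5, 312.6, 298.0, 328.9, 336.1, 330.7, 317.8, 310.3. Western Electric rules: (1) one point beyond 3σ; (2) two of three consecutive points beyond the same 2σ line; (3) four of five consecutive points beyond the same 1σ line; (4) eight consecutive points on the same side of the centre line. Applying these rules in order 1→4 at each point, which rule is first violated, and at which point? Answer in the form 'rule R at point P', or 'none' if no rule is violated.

Zone of each point (C = within 1σ̂, B = 1σ̂–2σ̂, A = 2σ̂–3σ̂, * = beyond 3σ̂; sign = side of CL): 1:+B, 2:-A, 3:-C, 4:-B, 5:-B, 6:-A, 7:+C, 8:+C, 9:+C, 10:-C, 11:-B
Rule 3 (four of five consecutive points beyond the same 1σ limit) is satisfied at point 6.

rule 3 at point 6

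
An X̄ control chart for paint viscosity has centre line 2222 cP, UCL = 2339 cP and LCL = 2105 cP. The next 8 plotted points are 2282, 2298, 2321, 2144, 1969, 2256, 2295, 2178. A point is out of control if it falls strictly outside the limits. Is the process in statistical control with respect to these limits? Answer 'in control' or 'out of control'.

Compare each point to [2105, 2339]: sample 5 = 1969 < LCL.

out of control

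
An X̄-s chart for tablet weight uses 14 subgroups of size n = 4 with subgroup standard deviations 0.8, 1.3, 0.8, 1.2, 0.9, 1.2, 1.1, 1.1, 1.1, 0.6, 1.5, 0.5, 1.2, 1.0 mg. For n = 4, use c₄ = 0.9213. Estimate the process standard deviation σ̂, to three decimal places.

1.109

s̄ = (0.8 + 1.3 + 0.8 + 1.2 + 0.9 + 1.2 + 1.1 + 1.1 + 1.1 + 0.6 + 1.5 + 0.5 + 1.2 + 1.0) / 14 = 1.0214
σ̂ = s̄ / c₄ = 1.0214 / 0.9213 = 1.1087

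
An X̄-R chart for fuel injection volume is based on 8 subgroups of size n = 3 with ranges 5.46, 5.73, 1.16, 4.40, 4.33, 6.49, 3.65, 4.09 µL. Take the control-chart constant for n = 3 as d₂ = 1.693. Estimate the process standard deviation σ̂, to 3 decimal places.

R̄ = (5.46 + 5.73 + 1.16 + 4.40 + 4.33 + 6.49 + 3.65 + 4.09) / 8 = 4.4138
σ̂ = R̄ / d₂ = 4.4138 / 1.693 = 2.6071

2.607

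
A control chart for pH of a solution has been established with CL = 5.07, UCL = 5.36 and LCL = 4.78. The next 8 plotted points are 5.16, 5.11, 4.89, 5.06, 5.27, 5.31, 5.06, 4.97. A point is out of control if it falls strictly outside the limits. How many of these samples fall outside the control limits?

All 8 points lie within [4.78, 5.36].

0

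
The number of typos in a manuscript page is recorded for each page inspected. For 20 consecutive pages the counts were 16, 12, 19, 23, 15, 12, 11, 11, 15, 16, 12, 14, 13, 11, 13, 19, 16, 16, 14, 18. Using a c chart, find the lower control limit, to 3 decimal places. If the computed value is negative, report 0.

3.259

c̄ = (16 + 12 + 19 + 23 + 15 + 12 + 11 + 11 + 15 + 16 + 12 + 14 + 13 + 11 + 13 + 19 + 16 + 16 + 14 + 18) / 20 = 296 / 20 = 14.8000
LCL = c̄ − 3√c̄ = 14.8000 − 3 × 3.8471 = 3.2588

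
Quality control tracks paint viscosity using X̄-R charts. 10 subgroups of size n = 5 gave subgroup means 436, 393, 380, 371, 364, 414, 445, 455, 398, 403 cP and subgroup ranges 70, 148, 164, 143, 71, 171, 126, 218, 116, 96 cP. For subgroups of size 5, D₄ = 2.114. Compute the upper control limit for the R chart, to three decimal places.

R̄ = (70 + 148 + 164 + 143 + 71 + 171 + 126 + 218 + 116 + 96) / 10 = 1323.0000 / 10 = 132.3000
UCL_R = D₄·R̄ = 2.114 × 132.3000 = 279.6822

279.682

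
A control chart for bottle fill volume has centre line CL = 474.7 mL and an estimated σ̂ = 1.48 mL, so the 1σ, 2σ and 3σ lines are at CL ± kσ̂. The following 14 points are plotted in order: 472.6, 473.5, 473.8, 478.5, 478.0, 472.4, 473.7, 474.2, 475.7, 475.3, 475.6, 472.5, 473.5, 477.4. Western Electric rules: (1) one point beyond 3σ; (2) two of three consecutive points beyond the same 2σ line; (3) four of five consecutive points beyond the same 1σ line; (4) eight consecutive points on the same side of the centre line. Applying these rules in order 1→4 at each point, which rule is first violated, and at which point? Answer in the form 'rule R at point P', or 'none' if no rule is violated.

Zone of each point (C = within 1σ̂, B = 1σ̂–2σ̂, A = 2σ̂–3σ̂, * = beyond 3σ̂; sign = side of CL): 1:-B, 2:-C, 3:-C, 4:+A, 5:+A, 6:-B, 7:-C, 8:-C, 9:+C, 10:+C, 11:+C, 12:-B, 13:-C, 14:+B
Rule 2 (two of three consecutive points beyond the same 2σ limit) is satisfied at point 5.

rule 2 at point 5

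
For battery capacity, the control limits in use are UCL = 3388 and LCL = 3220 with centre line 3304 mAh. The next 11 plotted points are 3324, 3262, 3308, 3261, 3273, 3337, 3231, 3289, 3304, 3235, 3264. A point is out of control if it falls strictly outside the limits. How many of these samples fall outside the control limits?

0

All 11 points lie within [3220, 3388].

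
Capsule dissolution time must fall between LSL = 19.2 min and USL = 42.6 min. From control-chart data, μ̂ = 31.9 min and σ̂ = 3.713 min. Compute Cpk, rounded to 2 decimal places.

Cpu = (USL − μ̂) / (3σ̂) = (42.6 − 31.9) / (3 × 3.713) = 0.9606; Cpl = (μ̂ − LSL) / (3σ̂) = (31.9 − 19.2) / (3 × 3.713) = 1.1401; Cpk = min(Cpu, Cpl) = 0.9606

0.96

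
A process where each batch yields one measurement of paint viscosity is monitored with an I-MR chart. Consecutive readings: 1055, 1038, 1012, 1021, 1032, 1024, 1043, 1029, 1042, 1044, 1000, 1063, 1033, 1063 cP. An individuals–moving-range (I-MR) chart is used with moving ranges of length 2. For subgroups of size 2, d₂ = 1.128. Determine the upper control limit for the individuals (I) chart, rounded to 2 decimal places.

1094.15

X̄ = (1055 + 1038 + 1012 + 1021 + 1032 + 1024 + 1043 + 1029 + 1042 + 1044 + 1000 + 1063 + 1033 + 1063) / 14 = 1035.6429
Moving ranges: 17, 26, 9, 11, 8, 19, 14, 13, 2, 44, 63, 30, 30; M̄R̄ = 286.0000 / 13 = 22.0000
UCL = X̄ + 3·M̄R̄/d₂ = 1035.6429 + 3 × 22.0000 / 1.128 = 1094.1535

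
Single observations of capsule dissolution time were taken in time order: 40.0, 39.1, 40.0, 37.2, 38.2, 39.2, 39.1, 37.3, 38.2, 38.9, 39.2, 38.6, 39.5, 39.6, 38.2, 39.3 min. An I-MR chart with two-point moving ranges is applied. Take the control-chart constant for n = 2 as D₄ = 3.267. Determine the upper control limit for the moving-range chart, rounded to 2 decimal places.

Moving ranges: 0.9, 0.9, 2.8, 1.0, 1.0, 0.1, 1.8, 0.9, 0.7, 0.3, 0.6, 0.9, 0.1, 1.4, 1.1; M̄R̄ = 14.5000 / 15 = 0.9667
UCL_MR = D₄·M̄R̄ = 3.267 × 0.9667 = 3.1581

3.16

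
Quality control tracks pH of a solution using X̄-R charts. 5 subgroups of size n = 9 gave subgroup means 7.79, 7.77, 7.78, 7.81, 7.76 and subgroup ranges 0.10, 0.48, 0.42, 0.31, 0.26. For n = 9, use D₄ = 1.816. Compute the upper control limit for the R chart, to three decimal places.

0.570

R̄ = (0.10 + 0.48 + 0.42 + 0.31 + 0.26) / 5 = 1.5700 / 5 = 0.3140
UCL_R = D₄·R̄ = 1.816 × 0.3140 = 0.5702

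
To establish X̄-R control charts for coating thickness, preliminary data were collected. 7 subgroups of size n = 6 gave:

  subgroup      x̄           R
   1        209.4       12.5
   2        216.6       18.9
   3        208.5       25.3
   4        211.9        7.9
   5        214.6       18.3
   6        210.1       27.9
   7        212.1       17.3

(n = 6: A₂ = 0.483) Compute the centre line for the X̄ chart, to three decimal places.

211.886

X̄̄ = (209.4 + 216.6 + 208.5 + 211.9 + 214.6 + 210.1 + 212.1) / 7 = 1483.2000 / 7 = 211.8857
CL = X̄̄ = 211.8857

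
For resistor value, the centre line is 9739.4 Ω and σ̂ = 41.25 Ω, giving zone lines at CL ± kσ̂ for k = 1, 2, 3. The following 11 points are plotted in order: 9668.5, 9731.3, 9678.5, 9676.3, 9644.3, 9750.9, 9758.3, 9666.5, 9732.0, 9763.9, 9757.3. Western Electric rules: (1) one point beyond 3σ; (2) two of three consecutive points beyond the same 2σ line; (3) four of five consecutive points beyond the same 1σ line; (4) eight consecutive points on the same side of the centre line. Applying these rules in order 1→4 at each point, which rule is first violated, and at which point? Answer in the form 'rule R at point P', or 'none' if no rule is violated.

Zone of each point (C = within 1σ̂, B = 1σ̂–2σ̂, A = 2σ̂–3σ̂, * = beyond 3σ̂; sign = side of CL): 1:-B, 2:-C, 3:-B, 4:-B, 5:-A, 6:+C, 7:+C, 8:-B, 9:-C, 10:+C, 11:+C
Rule 3 (four of five consecutive points beyond the same 1σ limit) is satisfied at point 5.

rule 3 at point 5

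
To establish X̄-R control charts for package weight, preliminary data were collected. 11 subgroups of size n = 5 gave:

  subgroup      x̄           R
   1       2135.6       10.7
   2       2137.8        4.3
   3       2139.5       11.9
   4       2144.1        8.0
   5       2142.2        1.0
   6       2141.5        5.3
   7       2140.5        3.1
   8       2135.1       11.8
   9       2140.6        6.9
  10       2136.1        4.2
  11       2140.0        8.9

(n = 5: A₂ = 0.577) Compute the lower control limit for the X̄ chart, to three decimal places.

2135.372

X̄̄ = (2135.6 + 2137.8 + 2139.5 + 2144.1 + 2142.2 + 2141.5 + 2140.5 + 2135.1 + 2140.6 + 2136.1 + 2140.0) / 11 = 23533.0000 / 11 = 2139.3636
R̄ = (10.7 + 4.3 + 11.9 + 8.0 + 1.0 + 5.3 + 3.1 + 11.8 + 6.9 + 4.2 + 8.9) / 11 = 76.1000 / 11 = 6.9182
LCL = X̄̄ − A₂·R̄ = 2139.3636 − 0.577 × 6.9182 = 2135.3718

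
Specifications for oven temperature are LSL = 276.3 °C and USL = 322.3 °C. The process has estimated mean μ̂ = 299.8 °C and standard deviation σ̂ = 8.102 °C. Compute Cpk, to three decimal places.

0.926

Cpu = (USL − μ̂) / (3σ̂) = (322.3 − 299.8) / (3 × 8.102) = 0.9257; Cpl = (μ̂ − LSL) / (3σ̂) = (299.8 − 276.3) / (3 × 8.102) = 0.9668; Cpk = min(Cpu, Cpl) = 0.9257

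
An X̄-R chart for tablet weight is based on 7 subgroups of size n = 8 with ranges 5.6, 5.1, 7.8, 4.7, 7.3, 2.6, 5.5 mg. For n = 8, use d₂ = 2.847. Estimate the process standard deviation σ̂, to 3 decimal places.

1.937

R̄ = (5.6 + 5.1 + 7.8 + 4.7 + 7.3 + 2.6 + 5.5) / 7 = 5.5143
σ̂ = R̄ / d₂ = 5.5143 / 2.847 = 1.9369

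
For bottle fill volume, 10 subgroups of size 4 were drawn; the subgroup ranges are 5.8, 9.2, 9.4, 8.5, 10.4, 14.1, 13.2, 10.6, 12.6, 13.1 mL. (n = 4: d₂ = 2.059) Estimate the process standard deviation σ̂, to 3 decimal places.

R̄ = (5.8 + 9.2 + 9.4 + 8.5 + 10.4 + 14.1 + 13.2 + 10.6 + 12.6 + 13.1) / 10 = 10.6900
σ̂ = R̄ / d₂ = 10.6900 / 2.059 = 5.1918

5.192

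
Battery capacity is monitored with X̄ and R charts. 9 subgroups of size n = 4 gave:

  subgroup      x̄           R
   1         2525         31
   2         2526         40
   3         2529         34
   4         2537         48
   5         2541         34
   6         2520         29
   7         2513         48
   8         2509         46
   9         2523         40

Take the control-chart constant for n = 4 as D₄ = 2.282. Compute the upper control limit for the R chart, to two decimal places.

R̄ = (31 + 40 + 34 + 48 + 34 + 29 + 48 + 46 + 40) / 9 = 350.0000 / 9 = 38.8889
UCL_R = D₄·R̄ = 2.282 × 38.8889 = 88.7444

88.74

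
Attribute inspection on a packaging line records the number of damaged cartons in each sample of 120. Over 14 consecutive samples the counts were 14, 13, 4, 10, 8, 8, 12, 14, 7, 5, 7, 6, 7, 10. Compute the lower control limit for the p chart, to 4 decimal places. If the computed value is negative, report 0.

p̄ = Σdᵢ / (k·n) = 125 / (14 × 120) = 0.07440
LCL = p̄ − 3·√(p̄(1−p̄)/n) = 0.07440 − 3 × 0.02396 = 0.00254

0.0025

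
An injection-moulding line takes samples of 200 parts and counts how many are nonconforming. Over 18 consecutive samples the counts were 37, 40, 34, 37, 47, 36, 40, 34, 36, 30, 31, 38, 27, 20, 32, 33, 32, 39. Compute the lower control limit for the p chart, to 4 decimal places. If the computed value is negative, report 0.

p̄ = Σdᵢ / (k·n) = 623 / (18 × 200) = 0.17306
LCL = p̄ − 3·√(p̄(1−p̄)/n) = 0.17306 − 3 × 0.02675 = 0.09281

0.0928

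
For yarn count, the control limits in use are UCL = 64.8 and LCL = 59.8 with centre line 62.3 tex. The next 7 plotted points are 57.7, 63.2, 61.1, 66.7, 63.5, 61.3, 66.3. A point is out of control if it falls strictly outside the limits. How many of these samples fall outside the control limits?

3

Compare each point to [59.8, 64.8]: sample 1 = 57.7 < LCL; sample 4 = 66.7 > UCL; sample 7 = 66.3 > UCL.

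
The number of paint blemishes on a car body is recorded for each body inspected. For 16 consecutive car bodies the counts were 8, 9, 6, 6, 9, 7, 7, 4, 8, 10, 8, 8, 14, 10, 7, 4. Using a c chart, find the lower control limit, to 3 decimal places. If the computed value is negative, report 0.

0.000

c̄ = (8 + 9 + 6 + 6 + 9 + 7 + 7 + 4 + 8 + 10 + 8 + 8 + 14 + 10 + 7 + 4) / 16 = 125 / 16 = 7.8125
LCL = c̄ − 3√c̄ = 7.8125 − 3 × 2.7951 = -0.5728 → 0 (cannot be negative)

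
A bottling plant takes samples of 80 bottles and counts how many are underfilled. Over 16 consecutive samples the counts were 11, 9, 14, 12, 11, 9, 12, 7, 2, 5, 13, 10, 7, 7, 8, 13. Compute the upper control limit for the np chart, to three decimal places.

18.006

p̄ = Σdᵢ / (k·n) = 150 / (16 × 80) = 0.11719
UCL = np̄ + 3·√(np̄(1−p̄)) = 9.3750 + 3 × √(9.3750×0.88281) = 9.3750 + 3 × 2.8769 = 18.0056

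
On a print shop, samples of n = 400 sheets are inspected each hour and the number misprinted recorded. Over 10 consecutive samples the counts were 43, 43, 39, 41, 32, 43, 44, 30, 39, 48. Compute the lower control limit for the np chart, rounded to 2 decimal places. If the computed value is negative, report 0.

p̄ = Σdᵢ / (k·n) = 402 / (10 × 400) = 0.10050
LCL = np̄ − 3·√(np̄(1−p̄)) = 40.2000 − 3 × 6.0133 = 22.1601

22.16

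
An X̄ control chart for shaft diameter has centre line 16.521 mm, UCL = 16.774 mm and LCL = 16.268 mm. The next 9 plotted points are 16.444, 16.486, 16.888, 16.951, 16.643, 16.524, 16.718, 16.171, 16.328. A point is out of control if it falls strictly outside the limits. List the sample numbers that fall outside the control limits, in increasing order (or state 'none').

Compare each point to [16.268, 16.774]: sample 3 = 16.888 > UCL; sample 4 = 16.951 > UCL; sample 8 = 16.171 < LCL.

3, 4, 8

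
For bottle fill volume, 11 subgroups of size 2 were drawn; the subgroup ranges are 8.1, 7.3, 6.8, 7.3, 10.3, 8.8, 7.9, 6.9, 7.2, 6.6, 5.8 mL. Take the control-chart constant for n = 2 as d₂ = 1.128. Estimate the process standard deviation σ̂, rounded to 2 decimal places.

6.69

R̄ = (8.1 + 7.3 + 6.8 + 7.3 + 10.3 + 8.8 + 7.9 + 6.9 + 7.2 + 6.6 + 5.8) / 11 = 7.5455
σ̂ = R̄ / d₂ = 7.5455 / 1.128 = 6.6892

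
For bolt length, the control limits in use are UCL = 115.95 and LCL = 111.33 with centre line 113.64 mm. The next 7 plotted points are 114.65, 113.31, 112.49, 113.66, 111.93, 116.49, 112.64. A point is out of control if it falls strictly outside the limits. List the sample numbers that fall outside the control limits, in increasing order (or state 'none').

6

Compare each point to [111.33, 115.95]: sample 6 = 116.49 > UCL.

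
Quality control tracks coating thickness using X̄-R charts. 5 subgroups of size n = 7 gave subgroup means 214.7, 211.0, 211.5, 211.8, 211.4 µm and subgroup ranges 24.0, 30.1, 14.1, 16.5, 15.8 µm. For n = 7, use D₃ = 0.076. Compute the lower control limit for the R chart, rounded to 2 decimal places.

R̄ = (24.0 + 30.1 + 14.1 + 16.5 + 15.8) / 5 = 100.5000 / 5 = 20.1000
LCL_R = D₃·R̄ = 0.076 × 20.1000 = 1.5276

1.53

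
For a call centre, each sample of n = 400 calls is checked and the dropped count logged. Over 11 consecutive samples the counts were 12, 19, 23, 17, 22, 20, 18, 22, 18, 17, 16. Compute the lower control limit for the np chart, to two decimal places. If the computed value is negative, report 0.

p̄ = Σdᵢ / (k·n) = 204 / (11 × 400) = 0.04636
LCL = np̄ − 3·√(np̄(1−p̄)) = 18.5455 − 3 × 4.2054 = 5.9292

5.93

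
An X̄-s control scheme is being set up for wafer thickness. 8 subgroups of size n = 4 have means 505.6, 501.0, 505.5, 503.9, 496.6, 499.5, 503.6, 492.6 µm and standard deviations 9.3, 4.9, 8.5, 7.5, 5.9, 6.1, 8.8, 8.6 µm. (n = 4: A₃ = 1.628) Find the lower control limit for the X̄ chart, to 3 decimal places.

X̄̄ = (505.6 + 501.0 + 505.5 + 503.9 + 496.6 + 499.5 + 503.6 + 492.6) / 8 = 501.0375
s̄ = (9.3 + 4.9 + 8.5 + 7.5 + 5.9 + 6.1 + 8.8 + 8.6) / 8 = 7.4500
LCL = X̄̄ − A₃·s̄ = 501.0375 − 1.628 × 7.4500 = 488.9089

488.909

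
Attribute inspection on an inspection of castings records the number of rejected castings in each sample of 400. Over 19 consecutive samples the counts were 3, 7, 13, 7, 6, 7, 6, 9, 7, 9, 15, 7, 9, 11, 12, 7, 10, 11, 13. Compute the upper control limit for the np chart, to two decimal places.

17.74

p̄ = Σdᵢ / (k·n) = 169 / (19 × 400) = 0.02224
UCL = np̄ + 3·√(np̄(1−p̄)) = 8.8947 + 3 × √(8.8947×0.97776) = 8.8947 + 3 × 2.9491 = 17.7419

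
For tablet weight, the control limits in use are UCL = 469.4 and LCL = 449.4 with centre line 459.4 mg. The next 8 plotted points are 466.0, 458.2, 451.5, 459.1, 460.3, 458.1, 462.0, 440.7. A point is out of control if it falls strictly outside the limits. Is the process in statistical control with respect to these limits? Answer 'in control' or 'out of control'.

Compare each point to [449.4, 469.4]: sample 8 = 440.7 < LCL.

out of control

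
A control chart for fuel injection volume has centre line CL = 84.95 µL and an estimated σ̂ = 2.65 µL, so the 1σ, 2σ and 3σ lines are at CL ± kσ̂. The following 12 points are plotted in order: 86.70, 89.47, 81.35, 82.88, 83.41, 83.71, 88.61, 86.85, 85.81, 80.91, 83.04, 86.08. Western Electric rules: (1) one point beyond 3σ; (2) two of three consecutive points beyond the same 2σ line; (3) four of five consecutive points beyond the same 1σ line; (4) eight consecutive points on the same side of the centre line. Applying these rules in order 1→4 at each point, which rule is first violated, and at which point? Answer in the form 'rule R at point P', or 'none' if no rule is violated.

Zone of each point (C = within 1σ̂, B = 1σ̂–2σ̂, A = 2σ̂–3σ̂, * = beyond 3σ̂; sign = side of CL): 1:+C, 2:+B, 3:-B, 4:-C, 5:-C, 6:-C, 7:+B, 8:+C, 9:+C, 10:-B, 11:-C, 12:+C
No rule fires across all 12 points.

none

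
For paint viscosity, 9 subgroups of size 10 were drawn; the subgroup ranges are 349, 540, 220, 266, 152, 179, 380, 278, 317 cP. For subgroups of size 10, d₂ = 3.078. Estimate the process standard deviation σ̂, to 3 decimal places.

R̄ = (349 + 540 + 220 + 266 + 152 + 179 + 380 + 278 + 317) / 9 = 297.8889
σ̂ = R̄ / d₂ = 297.8889 / 3.078 = 96.7800

96.780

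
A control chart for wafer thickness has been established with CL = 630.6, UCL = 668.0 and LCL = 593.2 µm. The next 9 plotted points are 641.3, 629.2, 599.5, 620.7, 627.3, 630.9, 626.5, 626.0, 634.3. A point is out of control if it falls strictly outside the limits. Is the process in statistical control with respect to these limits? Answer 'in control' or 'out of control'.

All 9 points lie within [593.2, 668.0].

in control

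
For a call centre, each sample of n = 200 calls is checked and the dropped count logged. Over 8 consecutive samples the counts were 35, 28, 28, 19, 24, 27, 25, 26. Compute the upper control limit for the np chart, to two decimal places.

p̄ = Σdᵢ / (k·n) = 212 / (8 × 200) = 0.13250
UCL = np̄ + 3·√(np̄(1−p̄)) = 26.5000 + 3 × √(26.5000×0.86750) = 26.5000 + 3 × 4.7947 = 40.8840

40.88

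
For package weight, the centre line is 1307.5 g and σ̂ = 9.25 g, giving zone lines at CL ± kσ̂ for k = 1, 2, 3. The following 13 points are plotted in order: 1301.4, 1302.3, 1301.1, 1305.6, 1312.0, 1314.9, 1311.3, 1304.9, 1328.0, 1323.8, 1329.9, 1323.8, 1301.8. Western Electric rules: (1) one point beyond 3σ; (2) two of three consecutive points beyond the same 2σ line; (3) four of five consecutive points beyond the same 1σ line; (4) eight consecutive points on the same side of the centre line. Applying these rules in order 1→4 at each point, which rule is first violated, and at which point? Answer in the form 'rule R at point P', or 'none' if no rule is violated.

rule 2 at point 11

Zone of each point (C = within 1σ̂, B = 1σ̂–2σ̂, A = 2σ̂–3σ̂, * = beyond 3σ̂; sign = side of CL): 1:-C, 2:-C, 3:-C, 4:-C, 5:+C, 6:+C, 7:+C, 8:-C, 9:+A, 10:+B, 11:+A, 12:+B, 13:-C
Rule 2 (two of three consecutive points beyond the same 2σ limit) is satisfied at point 11.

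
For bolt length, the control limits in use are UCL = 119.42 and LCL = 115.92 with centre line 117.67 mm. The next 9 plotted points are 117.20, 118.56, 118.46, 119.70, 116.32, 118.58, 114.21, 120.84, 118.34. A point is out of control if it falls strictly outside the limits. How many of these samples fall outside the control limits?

Compare each point to [115.92, 119.42]: sample 4 = 119.70 > UCL; sample 7 = 114.21 < LCL; sample 8 = 120.84 > UCL.

3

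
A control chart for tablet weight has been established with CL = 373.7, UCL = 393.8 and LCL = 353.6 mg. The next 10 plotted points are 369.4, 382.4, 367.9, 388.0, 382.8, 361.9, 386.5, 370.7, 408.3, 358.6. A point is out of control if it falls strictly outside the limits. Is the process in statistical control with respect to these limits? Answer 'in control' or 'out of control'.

Compare each point to [353.6, 393.8]: sample 9 = 408.3 > UCL.

out of control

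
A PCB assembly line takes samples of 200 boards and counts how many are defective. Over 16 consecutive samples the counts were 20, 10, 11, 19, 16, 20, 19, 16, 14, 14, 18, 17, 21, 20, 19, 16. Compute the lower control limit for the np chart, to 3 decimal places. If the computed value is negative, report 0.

5.083

p̄ = Σdᵢ / (k·n) = 270 / (16 × 200) = 0.08438
LCL = np̄ − 3·√(np̄(1−p̄)) = 16.8750 − 3 × 3.9308 = 5.0826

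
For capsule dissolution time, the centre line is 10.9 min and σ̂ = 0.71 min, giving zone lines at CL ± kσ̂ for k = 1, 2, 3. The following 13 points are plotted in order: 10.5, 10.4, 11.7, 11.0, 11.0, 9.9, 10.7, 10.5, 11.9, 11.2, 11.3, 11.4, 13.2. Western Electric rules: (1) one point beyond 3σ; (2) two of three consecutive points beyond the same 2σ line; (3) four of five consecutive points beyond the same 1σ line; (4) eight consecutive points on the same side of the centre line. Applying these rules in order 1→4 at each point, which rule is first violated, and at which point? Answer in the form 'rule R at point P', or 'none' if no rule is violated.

rule 1 at point 13

Zone of each point (C = within 1σ̂, B = 1σ̂–2σ̂, A = 2σ̂–3σ̂, * = beyond 3σ̂; sign = side of CL): 1:-C, 2:-C, 3:+B, 4:+C, 5:+C, 6:-B, 7:-C, 8:-C, 9:+B, 10:+C, 11:+C, 12:+C, 13:+*
Rule 1 (one point beyond the 3σ limits) is satisfied at point 13.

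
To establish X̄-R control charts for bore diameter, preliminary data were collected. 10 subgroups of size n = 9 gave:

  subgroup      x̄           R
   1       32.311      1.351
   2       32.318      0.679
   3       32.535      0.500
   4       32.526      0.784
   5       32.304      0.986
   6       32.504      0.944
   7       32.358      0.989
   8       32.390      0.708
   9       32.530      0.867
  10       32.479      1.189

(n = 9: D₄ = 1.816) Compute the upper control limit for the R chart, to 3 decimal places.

R̄ = (1.351 + 0.679 + 0.500 + 0.784 + 0.986 + 0.944 + 0.989 + 0.708 + 0.867 + 1.189) / 10 = 8.9970 / 10 = 0.8997
UCL_R = D₄·R̄ = 1.816 × 0.8997 = 1.6339

1.634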